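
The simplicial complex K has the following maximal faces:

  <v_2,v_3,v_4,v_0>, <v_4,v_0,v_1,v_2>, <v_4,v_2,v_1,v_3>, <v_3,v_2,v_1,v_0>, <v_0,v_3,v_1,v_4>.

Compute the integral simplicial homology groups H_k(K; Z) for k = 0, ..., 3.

H_0 = Z,  H_1 = 0,  H_2 = 0,  H_3 = Z.

Take the total order v_0 < v_1 < v_2 < v_3 < v_4 on the vertex set. Then K (dimension 3) consists of the simplices:

  0-simplices (5): [v_0], [v_1], [v_2], [v_3], [v_4]
  1-simplices (10): [v_0,v_1], [v_0,v_2], [v_0,v_3], [v_0,v_4], [v_1,v_2], [v_1,v_3], [v_1,v_4], [v_2,v_3], [v_2,v_4], [v_3,v_4]
  2-simplices (10): [v_0,v_1,v_2], [v_0,v_1,v_3], [v_0,v_1,v_4], [v_0,v_2,v_3], [v_0,v_2,v_4], [v_0,v_3,v_4], [v_1,v_2,v_3], [v_1,v_2,v_4], [v_1,v_3,v_4], [v_2,v_3,v_4]
  3-simplices (5): [v_0,v_1,v_2,v_3], [v_0,v_1,v_2,v_4], [v_0,v_1,v_3,v_4], [v_0,v_2,v_3,v_4], [v_1,v_2,v_3,v_4]

giving chain groups C_0 ≅ Z^5, C_1 ≅ Z^10, C_2 ≅ Z^10, C_3 ≅ Z^5.

The boundary map ∂_1: C_1 → C_0 maps an edge to its endpoints' difference, ∂[p,q] = q − p.
The 5×10 boundary matrix has rank 4 and Smith normal form diag(1,1,1,1).

∂_2: C_2 → C_1 maps a triangle to the signed sum of its edges. For instance
  ∂[v_0,v_3,v_4] = [v_3,v_4] − [v_0,v_4] + [v_0,v_3],
  ∂[v_0,v_2,v_4] = [v_2,v_4] − [v_0,v_4] + [v_0,v_2].
The 10×10 boundary matrix has rank 6 and Smith normal form diag(1,1,1,1,1,1).

The boundary map ∂_3: C_3 → C_2 sends each 3-simplex σ to the alternating sum Σ_i (−1)^i (σ with its i-th vertex removed). For instance
  ∂[v_0,v_1,v_2,v_3] = [v_1,v_2,v_3] − [v_0,v_2,v_3] + [v_0,v_1,v_3] − [v_0,v_1,v_2],
  ∂[v_0,v_2,v_3,v_4] = [v_2,v_3,v_4] − [v_0,v_3,v_4] + [v_0,v_2,v_4] − [v_0,v_2,v_3].
This gives a 10×5 integer matrix of rank 4; reducing to Smith normal form yields diagonal entries (1,1,1,1).

Reading off H_k = ker ∂_k / im ∂_{k+1}:

  H_0: rank C_0 − rank ∂_1 = 5 − 4 = 1, and the invariant factors of ∂_1 are all 1, so H_0 = Z.
  H_1: rank ker ∂_1 − rank ∂_2 = (10 − 4) − 6 = 0, and the invariant factors of ∂_2 are all 1, so H_1 = 0.
  H_2: rank ker ∂_2 − rank ∂_3 = (10 − 6) − 4 = 0, and the invariant factors of ∂_3 are all 1, so H_2 = 0.
  H_3: rank ker ∂_3 − rank ∂_4 = (5 − 4) − 0 = 1, and there is no ∂_4, so H_3 = Z.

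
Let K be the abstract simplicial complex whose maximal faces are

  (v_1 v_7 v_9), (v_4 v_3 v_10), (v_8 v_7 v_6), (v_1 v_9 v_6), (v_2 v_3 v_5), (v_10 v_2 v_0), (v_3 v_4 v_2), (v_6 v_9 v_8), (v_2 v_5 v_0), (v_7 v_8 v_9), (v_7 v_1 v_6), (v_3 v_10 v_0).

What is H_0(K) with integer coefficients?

Take the total order v_0 < v_1 < v_2 < v_3 < v_4 < v_5 < v_6 < v_7 < v_8 < v_9 < v_10 on the vertex set. Then K (dimension 2) consists of the simplices:

  0-simplices (11): [v_0], [v_1], [v_2], [v_3], [v_4], [v_5], [v_6], [v_7], [v_8], [v_9], [v_10]
  1-simplices (21): (21 of them)
  2-simplices (12): (12 of them)

giving chain groups C_0 ≅ Z^11, C_1 ≅ Z^21, C_2 ≅ Z^12.

∂_1: C_1 → C_0 is given by ∂[p,q] = [q] − [p]. For instance
  ∂[v_7,v_9] = [v_9] − [v_7].
The resulting 11×21 matrix has rank 9, and its Smith normal form has invariant factors (1,1,1,1,1,1,1,1,1).

The boundary map ∂_2: C_2 → C_1 sends each 2-simplex [p,q,r] to [q,r] − [p,r] + [p,q]. For instance
  ∂[v_0,v_2,v_10] = [v_2,v_10] − [v_0,v_10] + [v_0,v_2],
  ∂[v_2,v_3,v_4] = [v_3,v_4] − [v_2,v_4] + [v_2,v_3].
As a 21×12 matrix over Z this has rank 11, with invariant factors (1,1,1,1,1,1,1,1,1,1,1).

Now H_k = ker ∂_k / im ∂_{k+1}, so:

  H_0: rank C_0 − rank ∂_1 = 11 − 9 = 2, and the invariant factors of ∂_1 are all 1, so H_0 ≅ Z^2.

H_0 ≅ Z^2.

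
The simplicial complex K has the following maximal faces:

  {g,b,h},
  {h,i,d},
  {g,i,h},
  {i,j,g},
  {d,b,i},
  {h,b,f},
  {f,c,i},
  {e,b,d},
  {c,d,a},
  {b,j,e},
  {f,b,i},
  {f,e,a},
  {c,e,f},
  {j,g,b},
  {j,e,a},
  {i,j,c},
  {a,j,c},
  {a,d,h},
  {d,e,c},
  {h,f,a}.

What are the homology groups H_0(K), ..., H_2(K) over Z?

H_0 = Z,  H_1 = Z ⊕ Z/2,  H_2 = 0.

Order the vertices as a < b < c < d < e < f < g < h < i < j. Listing each simplex with vertices in this order, K has dimension 2 with simplices:

  0-simplices (10): a, b, c, d, e, f, g, h, i, j
  1-simplices (30): ac, ad, ae, af, ah, aj, bd, be, bf, bg, bh, bi, bj, cd, ce, cf, ci, cj, de, dh, di, ef, ej, fh, fi, gh, gi, gj, hi, ij
  2-simplices (20): acd, acj, adh, aef, aej, afh, bde, bdi, bej, bfh, bfi, bgh, bgj, cde, cef, cfi, cij, dhi, ghi, gij

Hence C_0 ≅ Z^10, C_1 ≅ Z^30, C_2 ≅ Z^20.

Boundary ∂_1: C_1 → C_0 is given by ∂[p,q] = [q] − [p]. For instance
  ∂cd = d − c.
The 10×30 boundary matrix has rank 9 and Smith normal form diag(1,1,1,1,1,1,1,1,1).

Boundary ∂_2: C_2 → C_1 acts by ∂[p,q,r] = [q,r] − [p,r] + [p,q]. For instance
  ∂bgj = gj − bj + bg,
  ∂bej = ej − bj + be.
This gives a 30×20 integer matrix of rank 20; reducing to Smith normal form yields diagonal entries (1,1,1,1,1,1,1,1,1,1,1,1,1,1,1,1,1,1,1,2).

From H_k ≅ ker(∂_k) / im(∂_{k+1}) we obtain:

  H_0: rank C_0 − rank ∂_1 = 10 − 9 = 1, and the invariant factors of ∂_1 are all 1, so H_0 = Z.
  H_1: rank ker ∂_1 − rank ∂_2 = (30 − 9) − 20 = 1, and ∂_2 has invariant factor 2 > 1, so H_1 = Z ⊕ Z/2.
  H_2: rank ker ∂_2 − rank ∂_3 = (20 − 20) − 0 = 0, and there is no ∂_3, so H_2 = 0.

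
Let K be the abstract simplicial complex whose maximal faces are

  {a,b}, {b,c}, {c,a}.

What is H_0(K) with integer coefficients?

Take the total order a < b < c on the vertex set. Then K (dimension 1) consists of the simplices:

  0-simplices (3): a, b, c
  1-simplices (3): ab, ac, bc

giving chain groups C_0 ≅ Z^3, C_1 ≅ Z^3.

Boundary ∂_1: C_1 → C_0 sends each edge [p,q] (with p < q) to q − p.
The 3×3 boundary matrix has rank 2 and Smith normal form diag(1,1).

Now H_k = ker ∂_k / im ∂_{k+1}, so:

  H_0: rank C_0 − rank ∂_1 = 3 − 2 = 1, and the invariant factors of ∂_1 are all 1, so H_0 = Z.

H_0 = Z.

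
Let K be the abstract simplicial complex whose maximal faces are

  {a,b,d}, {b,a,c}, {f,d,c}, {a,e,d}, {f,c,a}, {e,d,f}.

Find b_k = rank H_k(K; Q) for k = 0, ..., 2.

We work with the vertex ordering a < b < c < d < e < f. The simplices of K, each written with vertices in increasing order, are:

  0-simplices (6): a, b, c, d, e, f
  1-simplices (12): ab, ac, ad, ae, af, bc, bd, cd, cf, de, df, ef
  2-simplices (6): abc, abd, acf, ade, cdf, def

Hence C_0 ≅ Z^6, C_1 ≅ Z^12, C_2 ≅ Z^6.

The boundary map ∂_1: C_1 → C_0 sends each edge [p,q] (with p < q) to q − p. For instance
  ∂cf = f − c.
The resulting 6×12 matrix has rank 5, and its Smith normal form has invariant factors (1,1,1,1,1).

∂_2: C_2 → C_1 maps a triangle to the signed sum of its edges. For instance
  ∂ade = de − ae + ad,
  ∂abc = bc − ac + ab.
This gives a 12×6 integer matrix of rank 6; reducing to Smith normal form yields diagonal entries (1,1,1,1,1,1).

Computing H_k = (kernel of ∂_k) / (image of ∂_{k+1}):

  H_0: rank C_0 − rank ∂_1 = 6 − 5 = 1, and the invariant factors of ∂_1 are all 1, so H_0 ≅ Z.
  H_1: rank ker ∂_1 − rank ∂_2 = (12 − 5) − 6 = 1, and the invariant factors of ∂_2 are all 1, so H_1 ≅ Z.
  H_2: rank ker ∂_2 − rank ∂_3 = (6 − 6) − 0 = 0, and there is no ∂_3, so H_2 ≅ 0.

(K is a triangulation of the cylinder S^1 x I.)

Hence the Betti numbers are b_0 = 1, b_1 = 1, b_2 = 0.

b_0 = 1, b_1 = 1, b_2 = 0.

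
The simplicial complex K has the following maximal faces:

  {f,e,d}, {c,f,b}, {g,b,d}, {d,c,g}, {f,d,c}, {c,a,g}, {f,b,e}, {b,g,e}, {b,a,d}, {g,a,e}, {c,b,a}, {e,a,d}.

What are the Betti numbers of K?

Fix the vertex order a < b < c < d < e < f < g and write every simplex with vertices in increasing order. Then dim K = 2 and the simplices of K are:

  0-simplices (7): a, b, c, d, e, f, g
  1-simplices (18): ab, ac, ad, ae, ag, bc, bd, be, bf, bg, cd, cf, cg, de, df, dg, ef, eg
  2-simplices (12): abc, abd, acg, ade, aeg, bcf, bdg, bef, beg, cdf, cdg, def

so the chain groups are C_0 ≅ Z^7, C_1 ≅ Z^18, C_2 ≅ Z^12.

∂_1: C_1 → C_0 maps an edge to its endpoints' difference, ∂[p,q] = q − p.
This gives a 7×18 integer matrix of rank 6; reducing to Smith normal form yields diagonal entries (1,1,1,1,1,1).

∂_2: C_2 → C_1 sends each 2-simplex [p,q,r] to [q,r] − [p,r] + [p,q]. For instance
  ∂def = ef − df + de,
  ∂bdg = dg − bg + bd.
The 18×12 boundary matrix has rank 12 and Smith normal form diag(1,1,1,1,1,1,1,1,1,1,1,2).

Reading off H_k = ker ∂_k / im ∂_{k+1}:

  H_0: rank C_0 − rank ∂_1 = 7 − 6 = 1, and the invariant factors of ∂_1 are all 1, so H_0 = Z.
  H_1: rank ker ∂_1 − rank ∂_2 = (18 − 6) − 12 = 0, and ∂_2 has invariant factor 2 > 1, so H_1 = Z/2.
  H_2: rank ker ∂_2 − rank ∂_3 = (12 − 12) − 0 = 0, and there is no ∂_3, so H_2 = 0.

Hence the Betti numbers are b_0 = 1, b_1 = 0, b_2 = 0.

b_0 = 1, b_1 = 0, b_2 = 0.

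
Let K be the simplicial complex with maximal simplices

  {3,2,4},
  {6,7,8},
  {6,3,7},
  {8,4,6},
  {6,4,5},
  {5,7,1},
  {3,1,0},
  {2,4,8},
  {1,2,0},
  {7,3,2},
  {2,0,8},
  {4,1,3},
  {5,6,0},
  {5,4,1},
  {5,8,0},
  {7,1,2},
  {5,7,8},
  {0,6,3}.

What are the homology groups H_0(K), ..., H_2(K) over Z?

H_0 = Z,  H_1 = Z ⊕ Z/2,  H_2 = 0.

We work with the vertex ordering 0 < 1 < 2 < 3 < 4 < 5 < 6 < 7 < 8. The simplices of K, each written with vertices in increasing order, are:

  0-simplices (9): [0], [1], [2], [3], [4], [5], [6], [7], [8]
  1-simplices (27): (27 of them)
  2-simplices (18): [0,1,2], [0,1,3], [0,2,8], [0,3,6], [0,5,6], [0,5,8], [1,2,7], [1,3,4], [1,4,5], [1,5,7], [2,3,4], [2,3,7], [2,4,8], [3,6,7], [4,5,6], [4,6,8], [5,7,8], [6,7,8]

giving chain groups C_0 ≅ Z^9, C_1 ≅ Z^27, C_2 ≅ Z^18.

Boundary ∂_1: C_1 → C_0 is given by ∂[p,q] = [q] − [p].
The 9×27 boundary matrix has rank 8 and Smith normal form diag(1,1,1,1,1,1,1,1).

The boundary map ∂_2: C_2 → C_1 acts by ∂[p,q,r] = [q,r] − [p,r] + [p,q]. For instance
  ∂[4,5,6] = [5,6] − [4,6] + [4,5],
  ∂[0,5,6] = [5,6] − [0,6] + [0,5].
The resulting 27×18 matrix has rank 18, and its Smith normal form has invariant factors (1,1,1,1,1,1,1,1,1,1,1,1,1,1,1,1,1,2).

Now H_k = ker ∂_k / im ∂_{k+1}, so:

  H_0: rank C_0 − rank ∂_1 = 9 − 8 = 1, and the invariant factors of ∂_1 are all 1, so H_0 ≅ Z.
  H_1: rank ker ∂_1 − rank ∂_2 = (27 − 8) − 18 = 1, and ∂_2 has invariant factor 2 > 1, so H_1 ≅ Z ⊕ Z/2.
  H_2: rank ker ∂_2 − rank ∂_3 = (18 − 18) − 0 = 0, and there is no ∂_3, so H_2 ≅ 0.

As a check, the Euler characteristic is 9 − 27 + 18 = 0, which agrees with 1 − 1 + 0 = 0.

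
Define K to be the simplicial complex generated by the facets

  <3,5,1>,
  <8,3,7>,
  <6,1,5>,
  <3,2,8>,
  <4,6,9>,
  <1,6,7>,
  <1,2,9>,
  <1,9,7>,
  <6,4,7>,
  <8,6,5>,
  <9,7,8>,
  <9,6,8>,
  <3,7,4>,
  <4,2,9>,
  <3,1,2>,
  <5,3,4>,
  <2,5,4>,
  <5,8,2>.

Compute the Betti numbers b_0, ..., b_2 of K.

Fix the vertex order 1 < 2 < 3 < 4 < 5 < 6 < 7 < 8 < 9 and write every simplex with vertices in increasing order. Then dim K = 2 and the simplices of K are:

  0-simplices (9): [1], [2], [3], [4], [5], [6], [7], [8], [9]
  1-simplices (27): (27 of them)
  2-simplices (18): [1,2,3], [1,2,9], [1,3,5], [1,5,6], [1,6,7], [1,7,9], [2,3,8], [2,4,5], [2,4,9], [2,5,8], [3,4,5], [3,4,7], [3,7,8], [4,6,7], [4,6,9], [5,6,8], [6,8,9], [7,8,9]

giving chain groups C_0 ≅ Z^9, C_1 ≅ Z^27, C_2 ≅ Z^18.

Boundary ∂_1: C_1 → C_0 is given by ∂[p,q] = [q] − [p].
As a 9×27 matrix over Z this has rank 8, with invariant factors (1,1,1,1,1,1,1,1).

The boundary map ∂_2: C_2 → C_1 sends each 2-simplex [p,q,r] to [q,r] − [p,r] + [p,q]. For instance
  ∂[3,4,7] = [4,7] − [3,7] + [3,4],
  ∂[2,3,8] = [3,8] − [2,8] + [2,3].
This gives a 27×18 integer matrix of rank 18; reducing to Smith normal form yields diagonal entries (1,1,1,1,1,1,1,1,1,1,1,1,1,1,1,1,1,2).

From H_k ≅ ker(∂_k) / im(∂_{k+1}) we obtain:

  H_0: rank C_0 − rank ∂_1 = 9 − 8 = 1, and the invariant factors of ∂_1 are all 1, so H_0 = Z.
  H_1: rank ker ∂_1 − rank ∂_2 = (27 − 8) − 18 = 1, and ∂_2 has invariant factor 2 > 1, so H_1 = Z × Z/2.
  H_2: rank ker ∂_2 − rank ∂_3 = (18 − 18) − 0 = 0, and there is no ∂_3, so H_2 = 0.

As a check, the Euler characteristic is 9 − 27 + 18 = 0, which agrees with 1 − 1 + 0 = 0.

Hence the Betti numbers are b_0 = 1, b_1 = 1, b_2 = 0.

b_0 = 1, b_1 = 1, b_2 = 0.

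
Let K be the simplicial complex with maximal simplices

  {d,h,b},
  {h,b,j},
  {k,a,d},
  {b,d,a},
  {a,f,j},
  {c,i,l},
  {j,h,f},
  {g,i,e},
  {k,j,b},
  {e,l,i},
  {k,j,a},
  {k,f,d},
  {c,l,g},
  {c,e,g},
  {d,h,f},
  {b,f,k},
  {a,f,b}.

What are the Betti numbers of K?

K has 12 vertices, 28 edges, 17 triangles.
rank ∂_0 = 0, rank ∂_1 = 10 ⇒ b_0 = 12 − 0 − 10 = 2; all invariant factors of ∂_1 are 1 so no torsion. So H_0 = Z^2.
rank ∂_1 = 10, rank ∂_2 = 17 ⇒ b_1 = 28 − 10 − 17 = 1; ∂_2 has invariant factor(s) [2] giving torsion. So H_1 = Z ⊕ Z/2Z.
rank ∂_2 = 17, rank ∂_3 = 0 ⇒ b_2 = 17 − 17 − 0 = 0. So H_2 = 0.

b_0 = 2, b_1 = 1, b_2 = 0.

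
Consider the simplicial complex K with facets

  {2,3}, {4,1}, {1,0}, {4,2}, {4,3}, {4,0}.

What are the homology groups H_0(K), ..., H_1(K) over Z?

H_0 = Z,  H_1 = Z^2.

Order the vertices as 0 < 1 < 2 < 3 < 4. Listing each simplex with vertices in this order, K has dimension 1 with simplices:

  0-simplices (5): [0], [1], [2], [3], [4]
  1-simplices (6): [0,1], [0,4], [1,4], [2,3], [2,4], [3,4]

Hence C_0 ≅ Z^5, C_1 ≅ Z^6.

The boundary map ∂_1: C_1 → C_0 maps an edge to its endpoints' difference, ∂[p,q] = q − p. For instance
  ∂[3,4] = [4] − [3].
This gives a 5×6 integer matrix of rank 4; reducing to Smith normal form yields diagonal entries (1,1,1,1).

Reading off H_k = ker ∂_k / im ∂_{k+1}:

  H_0: rank C_0 − rank ∂_1 = 5 − 4 = 1, and the invariant factors of ∂_1 are all 1, so H_0 = Z.
  H_1: rank ker ∂_1 − rank ∂_2 = (6 − 4) − 0 = 2, and there is no ∂_2, so H_1 = Z^2.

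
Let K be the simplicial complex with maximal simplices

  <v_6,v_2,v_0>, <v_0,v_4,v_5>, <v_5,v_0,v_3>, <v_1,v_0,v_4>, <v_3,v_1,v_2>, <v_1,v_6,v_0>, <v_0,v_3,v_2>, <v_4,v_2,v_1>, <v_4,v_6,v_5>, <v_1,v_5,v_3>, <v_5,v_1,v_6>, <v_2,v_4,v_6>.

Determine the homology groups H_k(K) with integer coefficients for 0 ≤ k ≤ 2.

Order the vertices as v_0 < v_1 < v_2 < v_3 < v_4 < v_5 < v_6. Listing each simplex with vertices in this order, K has dimension 2 with simplices:

  0-simplices (7): [v_0], [v_1], [v_2], [v_3], [v_4], [v_5], [v_6]
  1-simplices (18): (18 of them)
  2-simplices (12): (12 of them)

giving chain groups C_0 ≅ Z^7, C_1 ≅ Z^18, C_2 ≅ Z^12.

∂_1: C_1 → C_0 sends each edge [p,q] (with p < q) to q − p.
This gives a 7×18 integer matrix of rank 6; reducing to Smith normal form yields diagonal entries (1,1,1,1,1,1).

Boundary ∂_2: C_2 → C_1 maps a triangle to the signed sum of its edges. For instance
  ∂[v_0,v_1,v_4] = [v_1,v_4] − [v_0,v_4] + [v_0,v_1],
  ∂[v_1,v_2,v_4] = [v_2,v_4] − [v_1,v_4] + [v_1,v_2].
As a 18×12 matrix over Z this has rank 12, with invariant factors (1,1,1,1,1,1,1,1,1,1,1,2).

Reading off H_k = ker ∂_k / im ∂_{k+1}:

  H_0: rank C_0 − rank ∂_1 = 7 − 6 = 1, and the invariant factors of ∂_1 are all 1, so H_0 = Z.
  H_1: rank ker ∂_1 − rank ∂_2 = (18 − 6) − 12 = 0, and ∂_2 has invariant factor 2 > 1, so H_1 = Z/2.
  H_2: rank ker ∂_2 − rank ∂_3 = (12 − 12) − 0 = 0, and there is no ∂_3, so H_2 = 0.

H_0 ≅ Z,  H_1 ≅ Z/2,  H_2 = 0.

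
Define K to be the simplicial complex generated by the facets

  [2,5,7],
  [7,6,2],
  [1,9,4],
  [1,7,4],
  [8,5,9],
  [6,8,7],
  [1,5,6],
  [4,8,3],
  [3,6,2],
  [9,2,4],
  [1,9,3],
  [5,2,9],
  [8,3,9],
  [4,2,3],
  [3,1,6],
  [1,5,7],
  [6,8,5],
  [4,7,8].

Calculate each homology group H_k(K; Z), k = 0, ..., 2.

H_0 ≅ Z,  H_1 ≅ Z ⊕ Z_2,  H_2 = 0.

Order the vertices as 1 < 2 < 3 < 4 < 5 < 6 < 7 < 8 < 9. Listing each simplex with vertices in this order, K has dimension 2 with simplices:

  0-simplices (9): [1], [2], [3], [4], [5], [6], [7], [8], [9]
  1-simplices (27): (27 of them)
  2-simplices (18): [1,3,6], [1,3,9], [1,4,7], [1,4,9], [1,5,6], [1,5,7], [2,3,4], [2,3,6], [2,4,9], [2,5,7], [2,5,9], [2,6,7], [3,4,8], [3,8,9], [4,7,8], [5,6,8], [5,8,9], [6,7,8]

Hence C_0 ≅ Z^9, C_1 ≅ Z^27, C_2 ≅ Z^18.

The boundary map ∂_1: C_1 → C_0 is given by ∂[p,q] = [q] − [p]. For instance
  ∂[5,6] = [6] − [5].
This gives a 9×27 integer matrix of rank 8; reducing to Smith normal form yields diagonal entries (1,1,1,1,1,1,1,1).

The boundary map ∂_2: C_2 → C_1 acts by ∂[p,q,r] = [q,r] − [p,r] + [p,q]. For instance
  ∂[3,4,8] = [4,8] − [3,8] + [3,4],
  ∂[1,5,6] = [5,6] − [1,6] + [1,5].
The resulting 27×18 matrix has rank 18, and its Smith normal form has invariant factors (1,1,1,1,1,1,1,1,1,1,1,1,1,1,1,1,1,2).

Computing H_k = (kernel of ∂_k) / (image of ∂_{k+1}):

  H_0: rank C_0 − rank ∂_1 = 9 − 8 = 1, and the invariant factors of ∂_1 are all 1, so H_0 ≅ Z.
  H_1: rank ker ∂_1 − rank ∂_2 = (27 − 8) − 18 = 1, and ∂_2 has invariant factor 2 > 1, so H_1 ≅ Z ⊕ Z_2.
  H_2: rank ker ∂_2 − rank ∂_3 = (18 − 18) − 0 = 0, and there is no ∂_3, so H_2 ≅ 0.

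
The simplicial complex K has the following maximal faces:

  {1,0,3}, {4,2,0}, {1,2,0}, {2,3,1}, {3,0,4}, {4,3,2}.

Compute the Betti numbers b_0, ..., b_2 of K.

Fix the vertex order 0 < 1 < 2 < 3 < 4 and write every simplex with vertices in increasing order. Then dim K = 2 and the simplices of K are:

  0-simplices (5): [0], [1], [2], [3], [4]
  1-simplices (9): [0,1], [0,2], [0,3], [0,4], [1,2], [1,3], [2,3], [2,4], [3,4]
  2-simplices (6): [0,1,2], [0,1,3], [0,2,4], [0,3,4], [1,2,3], [2,3,4]

so the chain groups are C_0 ≅ Z^5, C_1 ≅ Z^9, C_2 ≅ Z^6.

Boundary ∂_1: C_1 → C_0 is given by ∂[p,q] = [q] − [p].
This gives a 5×9 integer matrix of rank 4; reducing to Smith normal form yields diagonal entries (1,1,1,1).

Boundary ∂_2: C_2 → C_1 sends each 2-simplex [p,q,r] to [q,r] − [p,r] + [p,q]. For instance
  ∂[1,2,3] = [2,3] − [1,3] + [1,2],
  ∂[0,1,3] = [1,3] − [0,3] + [0,1].
The resulting 9×6 matrix has rank 5, and its Smith normal form has invariant factors (1,1,1,1,1).

Reading off H_k = ker ∂_k / im ∂_{k+1}:

  H_0: rank C_0 − rank ∂_1 = 5 − 4 = 1, and the invariant factors of ∂_1 are all 1, so H_0 = Z.
  H_1: rank ker ∂_1 − rank ∂_2 = (9 − 4) − 5 = 0, and the invariant factors of ∂_2 are all 1, so H_1 = 0.
  H_2: rank ker ∂_2 − rank ∂_3 = (6 − 5) − 0 = 1, and there is no ∂_3, so H_2 = Z.

As a check, the Euler characteristic is 5 − 9 + 6 = 2, which agrees with 1 − 0 + 1 = 2.

Hence the Betti numbers are b_0 = 1, b_1 = 0, b_2 = 1.

b_0 = 1, b_1 = 0, b_2 = 1.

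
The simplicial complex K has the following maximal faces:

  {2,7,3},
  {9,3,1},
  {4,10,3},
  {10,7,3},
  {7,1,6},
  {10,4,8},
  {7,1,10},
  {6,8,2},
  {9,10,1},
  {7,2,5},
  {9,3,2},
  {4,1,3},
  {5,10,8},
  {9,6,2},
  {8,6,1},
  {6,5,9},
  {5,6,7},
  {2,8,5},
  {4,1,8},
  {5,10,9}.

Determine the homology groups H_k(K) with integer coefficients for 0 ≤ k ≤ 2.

H_0 = Z,  H_1 = Z ⊕ Z_2,  H_2 = 0.

K has 10 vertices, 30 edges, 20 triangles.
rank ∂_0 = 0, rank ∂_1 = 9 ⇒ b_0 = 10 − 0 − 9 = 1; all invariant factors of ∂_1 are 1 so no torsion. So H_0 = Z.
rank ∂_1 = 9, rank ∂_2 = 20 ⇒ b_1 = 30 − 9 − 20 = 1; ∂_2 has invariant factor(s) [2] giving torsion. So H_1 = Z ⊕ Z_2.
rank ∂_2 = 20, rank ∂_3 = 0 ⇒ b_2 = 20 − 20 − 0 = 0. So H_2 = 0.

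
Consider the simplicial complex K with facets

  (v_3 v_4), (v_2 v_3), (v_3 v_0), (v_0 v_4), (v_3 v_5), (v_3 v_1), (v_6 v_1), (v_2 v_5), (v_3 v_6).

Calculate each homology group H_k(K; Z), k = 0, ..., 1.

We work with the vertex ordering v_0 < v_1 < v_2 < v_3 < v_4 < v_5 < v_6. The simplices of K, each written with vertices in increasing order, are:

  0-simplices (7): [v_0], [v_1], [v_2], [v_3], [v_4], [v_5], [v_6]
  1-simplices (9): [v_0,v_3], [v_0,v_4], [v_1,v_3], [v_1,v_6], [v_2,v_3], [v_2,v_5], [v_3,v_4], [v_3,v_5], [v_3,v_6]

so the chain groups are C_0 ≅ Z^7, C_1 ≅ Z^9.

Boundary ∂_1: C_1 → C_0 sends each edge [p,q] (with p < q) to q − p. For instance
  ∂[v_3,v_4] = [v_4] − [v_3].
The resulting 7×9 matrix has rank 6, and its Smith normal form has invariant factors (1,1,1,1,1,1).

Computing H_k = (kernel of ∂_k) / (image of ∂_{k+1}):

  H_0: rank C_0 − rank ∂_1 = 7 − 6 = 1, and the invariant factors of ∂_1 are all 1, so H_0 = Z.
  H_1: rank ker ∂_1 − rank ∂_2 = (9 − 6) − 0 = 3, and there is no ∂_2, so H_1 = Z^3.

As a check, the Euler characteristic is 7 − 9 = -2, which agrees with 1 − 3 = -2.
(K is a triangulation of a wedge of 3 circles.)

H_0 = Z,  H_1 = Z^3.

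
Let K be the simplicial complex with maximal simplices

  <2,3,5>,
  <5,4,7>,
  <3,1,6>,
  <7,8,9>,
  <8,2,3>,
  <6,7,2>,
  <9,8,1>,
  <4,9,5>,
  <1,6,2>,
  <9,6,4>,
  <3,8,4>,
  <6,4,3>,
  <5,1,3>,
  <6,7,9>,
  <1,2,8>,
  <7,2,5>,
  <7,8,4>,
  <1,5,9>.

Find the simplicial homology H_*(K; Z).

H_0 ≅ Z,  H_1 ≅ Z ⊕ Z/2,  H_2 = 0.

Order the vertices as 1 < 2 < 3 < 4 < 5 < 6 < 7 < 8 < 9. Listing each simplex with vertices in this order, K has dimension 2 with simplices:

  0-simplices (9): [1], [2], [3], [4], [5], [6], [7], [8], [9]
  1-simplices (27): (27 of them)
  2-simplices (18): [1,2,6], [1,2,8], [1,3,5], [1,3,6], [1,5,9], [1,8,9], [2,3,5], [2,3,8], [2,5,7], [2,6,7], [3,4,6], [3,4,8], [4,5,7], [4,5,9], [4,6,9], [4,7,8], [6,7,9], [7,8,9]

giving chain groups C_0 ≅ Z^9, C_1 ≅ Z^27, C_2 ≅ Z^18.

Boundary ∂_1: C_1 → C_0 sends each edge [p,q] (with p < q) to q − p.
As a 9×27 matrix over Z this has rank 8, with invariant factors (1,1,1,1,1,1,1,1).

The boundary map ∂_2: C_2 → C_1 acts by ∂[p,q,r] = [q,r] − [p,r] + [p,q]. For instance
  ∂[1,2,8] = [2,8] − [1,8] + [1,2],
  ∂[7,8,9] = [8,9] − [7,9] + [7,8].
As a 27×18 matrix over Z this has rank 18, with invariant factors (1,1,1,1,1,1,1,1,1,1,1,1,1,1,1,1,1,2).

Computing H_k = (kernel of ∂_k) / (image of ∂_{k+1}):

  H_0: rank C_0 − rank ∂_1 = 9 − 8 = 1, and the invariant factors of ∂_1 are all 1, so H_0 ≅ Z.
  H_1: rank ker ∂_1 − rank ∂_2 = (27 − 8) − 18 = 1, and ∂_2 has invariant factor 2 > 1, so H_1 ≅ Z ⊕ Z/2.
  H_2: rank ker ∂_2 − rank ∂_3 = (18 − 18) − 0 = 0, and there is no ∂_3, so H_2 ≅ 0.

As a check, the Euler characteristic is 9 − 27 + 18 = 0, which agrees with 1 − 1 + 0 = 0.
(K is a triangulation of the Klein bottle.)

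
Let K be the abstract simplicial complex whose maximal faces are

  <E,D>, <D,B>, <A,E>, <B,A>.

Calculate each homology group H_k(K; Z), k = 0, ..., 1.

Order the vertices as A < B < D < E. Listing each simplex with vertices in this order, K has dimension 1 with simplices:

  0-simplices (4): A, B, D, E
  1-simplices (4): AB, AE, BD, DE

Hence C_0 ≅ Z^4, C_1 ≅ Z^4.

Boundary ∂_1: C_1 → C_0 sends each edge [p,q] (with p < q) to q − p. For instance
  ∂AB = B − A.
As a 4×4 matrix over Z this has rank 3, with invariant factors (1,1,1).

Now H_k = ker ∂_k / im ∂_{k+1}, so:

  H_0: rank C_0 − rank ∂_1 = 4 − 3 = 1, and the invariant factors of ∂_1 are all 1, so H_0 = Z.
  H_1: rank ker ∂_1 − rank ∂_2 = (4 − 3) − 0 = 1, and there is no ∂_2, so H_1 = Z.

As a check, the Euler characteristic is 4 − 4 = 0, which agrees with 1 − 1 = 0.

H_0 = Z,  H_1 = Z.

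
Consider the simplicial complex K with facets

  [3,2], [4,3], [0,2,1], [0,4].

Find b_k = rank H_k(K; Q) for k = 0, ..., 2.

Take the total order 0 < 1 < 2 < 3 < 4 on the vertex set. Then K (dimension 2) consists of the simplices:

  0-simplices (5): [0], [1], [2], [3], [4]
  1-simplices (6): [0,1], [0,2], [0,4], [1,2], [2,3], [3,4]
  2-simplices (1): [0,1,2]

so the chain groups are C_0 ≅ Z^5, C_1 ≅ Z^6, C_2 ≅ Z^1.

The boundary map ∂_1: C_1 → C_0 sends each edge [p,q] (with p < q) to q − p.
As a 5×6 matrix over Z this has rank 4, with invariant factors (1,1,1,1).

Boundary ∂_2: C_2 → C_1 maps a triangle to the signed sum of its edges. For instance
  ∂[0,1,2] = [1,2] − [0,2] + [0,1].
The 6×1 boundary matrix has rank 1 and Smith normal form diag(1).

Computing H_k = (kernel of ∂_k) / (image of ∂_{k+1}):

  H_0: rank C_0 − rank ∂_1 = 5 − 4 = 1, and the invariant factors of ∂_1 are all 1, so H_0 ≅ Z.
  H_1: rank ker ∂_1 − rank ∂_2 = (6 − 4) − 1 = 1, and the invariant factors of ∂_2 are all 1, so H_1 ≅ Z.
  H_2: rank ker ∂_2 − rank ∂_3 = (1 − 1) − 0 = 0, and there is no ∂_3, so H_2 ≅ 0.

As a check, the Euler characteristic is 5 − 6 + 1 = 0, which agrees with 1 − 1 + 0 = 0.

Hence the Betti numbers are b_0 = 1, b_1 = 1, b_2 = 0.

b_0 = 1, b_1 = 1, b_2 = 0.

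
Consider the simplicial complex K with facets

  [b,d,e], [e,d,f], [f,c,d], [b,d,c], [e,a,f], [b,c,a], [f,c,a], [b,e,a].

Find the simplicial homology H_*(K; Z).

Take the total order a < b < c < d < e < f on the vertex set. Then K (dimension 2) consists of the simplices:

  0-simplices (6): a, b, c, d, e, f
  1-simplices (12): ab, ac, ae, af, bc, bd, be, cd, cf, de, df, ef
  2-simplices (8): abc, abe, acf, aef, bcd, bde, cdf, def

giving chain groups C_0 ≅ Z^6, C_1 ≅ Z^12, C_2 ≅ Z^8.

Boundary ∂_1: C_1 → C_0 is given by ∂[p,q] = [q] − [p]. For instance
  ∂ae = e − a.
The 6×12 boundary matrix has rank 5 and Smith normal form diag(1,1,1,1,1).

Boundary ∂_2: C_2 → C_1 maps a triangle to the signed sum of its edges. For instance
  ∂def = ef − df + de,
  ∂aef = ef − af + ae.
As a 12×8 matrix over Z this has rank 7, with invariant factors (1,1,1,1,1,1,1).

From H_k ≅ ker(∂_k) / im(∂_{k+1}) we obtain:

  H_0: rank C_0 − rank ∂_1 = 6 − 5 = 1, and the invariant factors of ∂_1 are all 1, so H_0 ≅ Z.
  H_1: rank ker ∂_1 − rank ∂_2 = (12 − 5) − 7 = 0, and the invariant factors of ∂_2 are all 1, so H_1 ≅ 0.
  H_2: rank ker ∂_2 − rank ∂_3 = (8 − 7) − 0 = 1, and there is no ∂_3, so H_2 ≅ Z.

H_0 = Z,  H_1 = 0,  H_2 = Z.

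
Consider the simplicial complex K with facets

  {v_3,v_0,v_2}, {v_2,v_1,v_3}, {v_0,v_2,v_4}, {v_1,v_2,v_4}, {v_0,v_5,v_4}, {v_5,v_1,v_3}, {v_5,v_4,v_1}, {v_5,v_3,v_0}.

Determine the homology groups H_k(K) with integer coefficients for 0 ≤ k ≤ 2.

Take the total order v_0 < v_1 < v_2 < v_3 < v_4 < v_5 on the vertex set. Then K (dimension 2) consists of the simplices:

  0-simplices (6): [v_0], [v_1], [v_2], [v_3], [v_4], [v_5]
  1-simplices (12): [v_0,v_2], [v_0,v_3], [v_0,v_4], [v_0,v_5], [v_1,v_2], [v_1,v_3], [v_1,v_4], [v_1,v_5], [v_2,v_3], [v_2,v_4], [v_3,v_5], [v_4,v_5]
  2-simplices (8): [v_0,v_2,v_3], [v_0,v_2,v_4], [v_0,v_3,v_5], [v_0,v_4,v_5], [v_1,v_2,v_3], [v_1,v_2,v_4], [v_1,v_3,v_5], [v_1,v_4,v_5]

giving chain groups C_0 ≅ Z^6, C_1 ≅ Z^12, C_2 ≅ Z^8.

∂_1: C_1 → C_0 maps an edge to its endpoints' difference, ∂[p,q] = q − p. For instance
  ∂[v_1,v_5] = [v_5] − [v_1].
As a 6×12 matrix over Z this has rank 5, with invariant factors (1,1,1,1,1).

∂_2: C_2 → C_1 maps a triangle to the signed sum of its edges. For instance
  ∂[v_1,v_3,v_5] = [v_3,v_5] − [v_1,v_5] + [v_1,v_3],
  ∂[v_0,v_2,v_3] = [v_2,v_3] − [v_0,v_3] + [v_0,v_2].
This gives a 12×8 integer matrix of rank 7; reducing to Smith normal form yields diagonal entries (1,1,1,1,1,1,1).

Computing H_k = (kernel of ∂_k) / (image of ∂_{k+1}):

  H_0: rank C_0 − rank ∂_1 = 6 − 5 = 1, and the invariant factors of ∂_1 are all 1, so H_0 = Z.
  H_1: rank ker ∂_1 − rank ∂_2 = (12 − 5) − 7 = 0, and the invariant factors of ∂_2 are all 1, so H_1 = 0.
  H_2: rank ker ∂_2 − rank ∂_3 = (8 − 7) − 0 = 1, and there is no ∂_3, so H_2 = Z.

H_0 ≅ Z,  H_1 = 0,  H_2 ≅ Z.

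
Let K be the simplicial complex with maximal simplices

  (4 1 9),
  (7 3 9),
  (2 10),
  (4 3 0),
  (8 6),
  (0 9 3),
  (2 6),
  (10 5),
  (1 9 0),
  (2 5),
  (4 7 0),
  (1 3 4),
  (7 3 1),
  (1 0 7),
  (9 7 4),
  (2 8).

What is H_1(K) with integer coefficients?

H_1 = Z^2 ⊕ Z/2.

Order the vertices as 0 < 1 < 2 < 3 < 4 < 5 < 6 < 7 < 8 < 9 < 10. Listing each simplex with vertices in this order, K has dimension 2 with simplices:

  0-simplices (11): [0], [1], [2], [3], [4], [5], [6], [7], [8], [9], [10]
  1-simplices (21): [0,1], [0,3], [0,4], [0,7], [0,9], [1,3], [1,4], [1,7], [1,9], [2,5], [2,6], [2,8], [2,10], [3,4], [3,7], [3,9], [4,7], [4,9], [5,10], [6,8], [7,9]
  2-simplices (10): [0,1,7], [0,1,9], [0,3,4], [0,3,9], [0,4,7], [1,3,4], [1,3,7], [1,4,9], [3,7,9], [4,7,9]

Hence C_0 ≅ Z^11, C_1 ≅ Z^21, C_2 ≅ Z^10.

Boundary ∂_1: C_1 → C_0 sends each edge [p,q] (with p < q) to q − p. For instance
  ∂[1,3] = [3] − [1].
The resulting 11×21 matrix has rank 9, and its Smith normal form has invariant factors (1,1,1,1,1,1,1,1,1).

Boundary ∂_2: C_2 → C_1 sends each 2-simplex [p,q,r] to [q,r] − [p,r] + [p,q]. For instance
  ∂[1,3,7] = [3,7] − [1,7] + [1,3],
  ∂[4,7,9] = [7,9] − [4,9] + [4,7].
The resulting 21×10 matrix has rank 10, and its Smith normal form has invariant factors (1,1,1,1,1,1,1,1,1,2).

From H_k ≅ ker(∂_k) / im(∂_{k+1}) we obtain:

  H_1: rank ker ∂_1 − rank ∂_2 = (21 − 9) − 10 = 2, and ∂_2 has invariant factor 2 > 1, so H_1 = Z^2 ⊕ Z/2.

(K is a triangulation of the disjoint union of the real projective plane RP^2 and a wedge of 2 circles.)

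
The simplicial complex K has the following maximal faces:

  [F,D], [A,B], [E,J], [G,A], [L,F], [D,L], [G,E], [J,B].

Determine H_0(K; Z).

H_0 = Z^2.

Order the vertices as A < B < D < E < F < G < J < L. Listing each simplex with vertices in this order, K has dimension 1 with simplices:

  0-simplices (8): A, B, D, E, F, G, J, L
  1-simplices (8): AB, AG, BJ, DF, DL, EG, EJ, FL

Hence C_0 ≅ Z^8, C_1 ≅ Z^8.

The boundary map ∂_1: C_1 → C_0 maps an edge to its endpoints' difference, ∂[p,q] = q − p. For instance
  ∂DL = L − D.
As a 8×8 matrix over Z this has rank 6, with invariant factors (1,1,1,1,1,1).

From H_k ≅ ker(∂_k) / im(∂_{k+1}) we obtain:

  H_0: rank C_0 − rank ∂_1 = 8 − 6 = 2, and the invariant factors of ∂_1 are all 1, so H_0 = Z^2.

(K is a triangulation of the disjoint union of the circle S^1 and the circle S^1.)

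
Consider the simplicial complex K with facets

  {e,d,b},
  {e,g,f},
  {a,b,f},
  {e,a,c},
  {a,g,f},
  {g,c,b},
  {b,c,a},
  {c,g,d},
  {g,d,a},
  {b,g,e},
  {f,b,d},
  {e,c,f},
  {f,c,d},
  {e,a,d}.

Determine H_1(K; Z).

H_1 ≅ Z^2.

Take the total order a < b < c < d < e < f < g on the vertex set. Then K (dimension 2) consists of the simplices:

  0-simplices (7): a, b, c, d, e, f, g
  1-simplices (21): ab, ac, ad, ae, af, ag, bc, bd, be, bf, bg, cd, ce, cf, cg, de, df, dg, ef, eg, fg
  2-simplices (14): abc, abf, ace, ade, adg, afg, bcg, bde, bdf, beg, cdf, cdg, cef, efg

so the chain groups are C_0 ≅ Z^7, C_1 ≅ Z^21, C_2 ≅ Z^14.

Boundary ∂_1: C_1 → C_0 is given by ∂[p,q] = [q] − [p].
This gives a 7×21 integer matrix of rank 6; reducing to Smith normal form yields diagonal entries (1,1,1,1,1,1).

∂_2: C_2 → C_1 sends each 2-simplex [p,q,r] to [q,r] − [p,r] + [p,q]. For instance
  ∂cdg = dg − cg + cd,
  ∂cdf = df − cf + cd.
The resulting 21×14 matrix has rank 13, and its Smith normal form has invariant factors (1,1,1,1,1,1,1,1,1,1,1,1,1).

Computing H_k = (kernel of ∂_k) / (image of ∂_{k+1}):

  H_1: rank ker ∂_1 − rank ∂_2 = (21 − 6) − 13 = 2, and the invariant factors of ∂_2 are all 1, so H_1 ≅ Z^2.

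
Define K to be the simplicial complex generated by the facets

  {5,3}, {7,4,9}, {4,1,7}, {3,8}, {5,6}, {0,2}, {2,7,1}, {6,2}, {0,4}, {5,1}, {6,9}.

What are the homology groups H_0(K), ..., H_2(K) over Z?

H_0 ≅ Z,  H_1 ≅ Z^3,  H_2 = 0.

We work with the vertex ordering 0 < 1 < 2 < 3 < 4 < 5 < 6 < 7 < 8 < 9. The simplices of K, each written with vertices in increasing order, are:

  0-simplices (10): [0], [1], [2], [3], [4], [5], [6], [7], [8], [9]
  1-simplices (15): [0,2], [0,4], [1,2], [1,4], [1,5], [1,7], [2,6], [2,7], [3,5], [3,8], [4,7], [4,9], [5,6], [6,9], [7,9]
  2-simplices (3): [1,2,7], [1,4,7], [4,7,9]

giving chain groups C_0 ≅ Z^10, C_1 ≅ Z^15, C_2 ≅ Z^3.

Boundary ∂_1: C_1 → C_0 sends each edge [p,q] (with p < q) to q − p. For instance
  ∂[4,7] = [7] − [4].
The 10×15 boundary matrix has rank 9 and Smith normal form diag(1,1,1,1,1,1,1,1,1).

Boundary ∂_2: C_2 → C_1 acts by ∂[p,q,r] = [q,r] − [p,r] + [p,q]. For instance
  ∂[4,7,9] = [7,9] − [4,9] + [4,7],
  ∂[1,2,7] = [2,7] − [1,7] + [1,2].
The resulting 15×3 matrix has rank 3, and its Smith normal form has invariant factors (1,1,1).

Computing H_k = (kernel of ∂_k) / (image of ∂_{k+1}):

  H_0: rank C_0 − rank ∂_1 = 10 − 9 = 1, and the invariant factors of ∂_1 are all 1, so H_0 = Z.
  H_1: rank ker ∂_1 − rank ∂_2 = (15 − 9) − 3 = 3, and the invariant factors of ∂_2 are all 1, so H_1 = Z^3.
  H_2: rank ker ∂_2 − rank ∂_3 = (3 − 3) − 0 = 0, and there is no ∂_3, so H_2 = 0.

As a check, the Euler characteristic is 10 − 15 + 3 = -2, which agrees with 1 − 3 + 0 = -2.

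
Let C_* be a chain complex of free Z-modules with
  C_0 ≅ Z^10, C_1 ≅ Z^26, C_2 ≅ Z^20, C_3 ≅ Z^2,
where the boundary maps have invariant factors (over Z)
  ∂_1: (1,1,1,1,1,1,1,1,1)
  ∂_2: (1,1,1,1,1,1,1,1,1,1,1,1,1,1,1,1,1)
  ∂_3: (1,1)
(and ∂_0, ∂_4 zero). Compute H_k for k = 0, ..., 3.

H_0 = Z,  H_1 = 0,  H_2 = Z,  H_3 = 0.

H_0: b_0 = 10 − 0 − 9 = 1; torsion from ∂_1 factors > 1: none. So H_0 = Z.
H_1: b_1 = 26 − 9 − 17 = 0; torsion from ∂_2 factors > 1: none. So H_1 = 0.
H_2: b_2 = 20 − 17 − 2 = 1; torsion from ∂_3 factors > 1: none. So H_2 = Z.
H_3: b_3 = 2 − 2 − 0 = 0; torsion from ∂_4 factors > 1: none. So H_3 = 0.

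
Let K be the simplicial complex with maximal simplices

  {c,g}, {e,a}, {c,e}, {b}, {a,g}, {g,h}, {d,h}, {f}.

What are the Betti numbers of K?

K has 8 vertices, 6 edges.
rank ∂_0 = 0, rank ∂_1 = 5 ⇒ b_0 = 8 − 0 − 5 = 3; all invariant factors of ∂_1 are 1 so no torsion. So H_0 ≅ Z^3.
rank ∂_1 = 5, rank ∂_2 = 0 ⇒ b_1 = 6 − 5 − 0 = 1. So H_1 ≅ Z.

b_0 = 3, b_1 = 1.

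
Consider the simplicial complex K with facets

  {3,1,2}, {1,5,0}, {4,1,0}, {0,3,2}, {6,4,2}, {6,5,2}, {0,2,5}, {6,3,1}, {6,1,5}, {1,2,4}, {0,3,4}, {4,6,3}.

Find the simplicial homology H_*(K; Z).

Fix the vertex order 0 < 1 < 2 < 3 < 4 < 5 < 6 and write every simplex with vertices in increasing order. Then dim K = 2 and the simplices of K are:

  0-simplices (7): [0], [1], [2], [3], [4], [5], [6]
  1-simplices (18): [0,1], [0,2], [0,3], [0,4], [0,5], [1,2], [1,3], [1,4], [1,5], [1,6], [2,3], [2,4], [2,5], [2,6], [3,4], [3,6], [4,6], [5,6]
  2-simplices (12): [0,1,4], [0,1,5], [0,2,3], [0,2,5], [0,3,4], [1,2,3], [1,2,4], [1,3,6], [1,5,6], [2,4,6], [2,5,6], [3,4,6]

so the chain groups are C_0 ≅ Z^7, C_1 ≅ Z^18, C_2 ≅ Z^12.

The boundary map ∂_1: C_1 → C_0 sends each edge [p,q] (with p < q) to q − p. For instance
  ∂[3,6] = [6] − [3].
As a 7×18 matrix over Z this has rank 6, with invariant factors (1,1,1,1,1,1).

Boundary ∂_2: C_2 → C_1 sends each 2-simplex [p,q,r] to [q,r] − [p,r] + [p,q]. For instance
  ∂[1,3,6] = [3,6] − [1,6] + [1,3],
  ∂[0,3,4] = [3,4] − [0,4] + [0,3].
The 18×12 boundary matrix has rank 12 and Smith normal form diag(1,1,1,1,1,1,1,1,1,1,1,2).

Reading off H_k = ker ∂_k / im ∂_{k+1}:

  H_0: rank C_0 − rank ∂_1 = 7 − 6 = 1, and the invariant factors of ∂_1 are all 1, so H_0 = Z.
  H_1: rank ker ∂_1 − rank ∂_2 = (18 − 6) − 12 = 0, and ∂_2 has invariant factor 2 > 1, so H_1 = Z/2.
  H_2: rank ker ∂_2 − rank ∂_3 = (12 − 12) − 0 = 0, and there is no ∂_3, so H_2 = 0.

As a check, the Euler characteristic is 7 − 18 + 12 = 1, which agrees with 1 − 0 + 0 = 1.
(K is a triangulation of the real projective plane RP^2.)

H_0 ≅ Z,  H_1 ≅ Z/2,  H_2 = 0.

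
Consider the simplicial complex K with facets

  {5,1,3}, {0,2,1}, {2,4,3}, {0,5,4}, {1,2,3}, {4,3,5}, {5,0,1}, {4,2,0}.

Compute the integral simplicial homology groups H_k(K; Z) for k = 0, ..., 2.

K has 6 vertices, 12 edges, 8 triangles.
rank ∂_0 = 0, rank ∂_1 = 5 ⇒ b_0 = 6 − 0 − 5 = 1; all invariant factors of ∂_1 are 1 so no torsion. So H_0 ≅ Z.
rank ∂_1 = 5, rank ∂_2 = 7 ⇒ b_1 = 12 − 5 − 7 = 0; all invariant factors of ∂_2 are 1 so no torsion. So H_1 ≅ 0.
rank ∂_2 = 7, rank ∂_3 = 0 ⇒ b_2 = 8 − 7 − 0 = 1. So H_2 ≅ Z.

H_0 ≅ Z,  H_1 = 0,  H_2 ≅ Z.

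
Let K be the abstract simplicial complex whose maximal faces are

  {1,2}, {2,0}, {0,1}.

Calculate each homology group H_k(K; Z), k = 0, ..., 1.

Take the total order 0 < 1 < 2 on the vertex set. Then K (dimension 1) consists of the simplices:

  0-simplices (3): [0], [1], [2]
  1-simplices (3): [0,1], [0,2], [1,2]

Hence C_0 ≅ Z^3, C_1 ≅ Z^3.

∂_1: C_1 → C_0 sends each edge [p,q] (with p < q) to q − p.
This gives a 3×3 integer matrix of rank 2; reducing to Smith normal form yields diagonal entries (1,1).

Now H_k = ker ∂_k / im ∂_{k+1}, so:

  H_0: rank C_0 − rank ∂_1 = 3 − 2 = 1, and the invariant factors of ∂_1 are all 1, so H_0 = Z.
  H_1: rank ker ∂_1 − rank ∂_2 = (3 − 2) − 0 = 1, and there is no ∂_2, so H_1 = Z.

As a check, the Euler characteristic is 3 − 3 = 0, which agrees with 1 − 1 = 0.

H_0 ≅ Z,  H_1 ≅ Z.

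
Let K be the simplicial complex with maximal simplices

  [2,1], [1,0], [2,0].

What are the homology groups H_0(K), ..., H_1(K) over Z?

H_0 = Z,  H_1 = Z.

Fix the vertex order 0 < 1 < 2 and write every simplex with vertices in increasing order. Then dim K = 1 and the simplices of K are:

  0-simplices (3): [0], [1], [2]
  1-simplices (3): [0,1], [0,2], [1,2]

Hence C_0 ≅ Z^3, C_1 ≅ Z^3.

Boundary ∂_1: C_1 → C_0 sends each edge [p,q] (with p < q) to q − p. For instance
  ∂[0,2] = [2] − [0].
The 3×3 boundary matrix has rank 2 and Smith normal form diag(1,1).

From H_k ≅ ker(∂_k) / im(∂_{k+1}) we obtain:

  H_0: rank C_0 − rank ∂_1 = 3 − 2 = 1, and the invariant factors of ∂_1 are all 1, so H_0 ≅ Z.
  H_1: rank ker ∂_1 − rank ∂_2 = (3 − 2) − 0 = 1, and there is no ∂_2, so H_1 ≅ Z.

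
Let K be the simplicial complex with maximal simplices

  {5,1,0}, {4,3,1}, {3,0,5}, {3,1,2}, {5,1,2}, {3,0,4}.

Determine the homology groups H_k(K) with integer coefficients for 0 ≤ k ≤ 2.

H_0 ≅ Z,  H_1 ≅ Z,  H_2 = 0.

We work with the vertex ordering 0 < 1 < 2 < 3 < 4 < 5. The simplices of K, each written with vertices in increasing order, are:

  0-simplices (6): [0], [1], [2], [3], [4], [5]
  1-simplices (12): [0,1], [0,3], [0,4], [0,5], [1,2], [1,3], [1,4], [1,5], [2,3], [2,5], [3,4], [3,5]
  2-simplices (6): [0,1,5], [0,3,4], [0,3,5], [1,2,3], [1,2,5], [1,3,4]

giving chain groups C_0 ≅ Z^6, C_1 ≅ Z^12, C_2 ≅ Z^6.

The boundary map ∂_1: C_1 → C_0 sends each edge [p,q] (with p < q) to q − p. For instance
  ∂[1,5] = [5] − [1].
The 6×12 boundary matrix has rank 5 and Smith normal form diag(1,1,1,1,1).

The boundary map ∂_2: C_2 → C_1 sends each 2-simplex [p,q,r] to [q,r] − [p,r] + [p,q]. For instance
  ∂[0,3,5] = [3,5] − [0,5] + [0,3],
  ∂[1,3,4] = [3,4] − [1,4] + [1,3].
The 12×6 boundary matrix has rank 6 and Smith normal form diag(1,1,1,1,1,1).

Computing H_k = (kernel of ∂_k) / (image of ∂_{k+1}):

  H_0: rank C_0 − rank ∂_1 = 6 − 5 = 1, and the invariant factors of ∂_1 are all 1, so H_0 ≅ Z.
  H_1: rank ker ∂_1 − rank ∂_2 = (12 − 5) − 6 = 1, and the invariant factors of ∂_2 are all 1, so H_1 ≅ Z.
  H_2: rank ker ∂_2 − rank ∂_3 = (6 − 6) − 0 = 0, and there is no ∂_3, so H_2 ≅ 0.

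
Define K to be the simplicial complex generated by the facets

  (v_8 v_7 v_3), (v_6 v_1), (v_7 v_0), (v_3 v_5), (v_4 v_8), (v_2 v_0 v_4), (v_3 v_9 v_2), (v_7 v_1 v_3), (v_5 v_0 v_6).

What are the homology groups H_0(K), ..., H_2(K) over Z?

H_0 ≅ Z,  H_1 ≅ Z^4,  H_2 = 0.

Order the vertices as v_0 < v_1 < v_2 < v_3 < v_4 < v_5 < v_6 < v_7 < v_8 < v_9. Listing each simplex with vertices in this order, K has dimension 2 with simplices:

  0-simplices (10): [v_0], [v_1], [v_2], [v_3], [v_4], [v_5], [v_6], [v_7], [v_8], [v_9]
  1-simplices (18): (18 of them)
  2-simplices (5): [v_0,v_2,v_4], [v_0,v_5,v_6], [v_1,v_3,v_7], [v_2,v_3,v_9], [v_3,v_7,v_8]

giving chain groups C_0 ≅ Z^10, C_1 ≅ Z^18, C_2 ≅ Z^5.

∂_1: C_1 → C_0 maps an edge to its endpoints' difference, ∂[p,q] = q − p.
As a 10×18 matrix over Z this has rank 9, with invariant factors (1,1,1,1,1,1,1,1,1).

∂_2: C_2 → C_1 sends each 2-simplex [p,q,r] to [q,r] − [p,r] + [p,q]. For instance
  ∂[v_0,v_2,v_4] = [v_2,v_4] − [v_0,v_4] + [v_0,v_2],
  ∂[v_1,v_3,v_7] = [v_3,v_7] − [v_1,v_7] + [v_1,v_3].
The resulting 18×5 matrix has rank 5, and its Smith normal form has invariant factors (1,1,1,1,1).

Computing H_k = (kernel of ∂_k) / (image of ∂_{k+1}):

  H_0: rank C_0 − rank ∂_1 = 10 − 9 = 1, and the invariant factors of ∂_1 are all 1, so H_0 ≅ Z.
  H_1: rank ker ∂_1 − rank ∂_2 = (18 − 9) − 5 = 4, and the invariant factors of ∂_2 are all 1, so H_1 ≅ Z^4.
  H_2: rank ker ∂_2 − rank ∂_3 = (5 − 5) − 0 = 0, and there is no ∂_3, so H_2 ≅ 0.

As a check, the Euler characteristic is 10 − 18 + 5 = -3, which agrees with 1 − 4 + 0 = -3.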